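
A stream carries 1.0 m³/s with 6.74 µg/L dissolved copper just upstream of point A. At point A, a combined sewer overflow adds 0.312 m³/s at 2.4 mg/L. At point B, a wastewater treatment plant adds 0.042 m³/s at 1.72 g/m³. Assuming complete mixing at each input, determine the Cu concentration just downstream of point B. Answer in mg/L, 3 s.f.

0.611 mg/L

6.74 µg/L = 0.00674 mg/L.
After input A: C = (1·0.00674 + 0.312·2.4) / 1.312 = 0.5759 mg/L.
After input B: C = (1.312·0.5759 + 0.042·1.72) / 1.354 = 0.6114 mg/L.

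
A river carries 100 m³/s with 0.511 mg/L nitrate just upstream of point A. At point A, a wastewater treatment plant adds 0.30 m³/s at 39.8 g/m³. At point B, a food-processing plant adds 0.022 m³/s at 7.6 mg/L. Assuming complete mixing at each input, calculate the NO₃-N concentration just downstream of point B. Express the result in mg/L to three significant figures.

After input A: C = (100·0.511 + 0.3·39.8) / 100.3 = 0.6285 mg/L.
After input B: C = (100.3·0.6285 + 0.022·7.6) / 100.3 = 0.63 mg/L.

0.630 mg/L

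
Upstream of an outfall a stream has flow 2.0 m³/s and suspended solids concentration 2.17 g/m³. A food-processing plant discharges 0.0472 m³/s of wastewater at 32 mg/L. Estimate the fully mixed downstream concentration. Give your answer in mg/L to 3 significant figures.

Conservation of mass across the mixing zone: C = (0.0472·32 + 2·2.17) / (0.0472 + 2) = 5.85/2.047 = 2.858 mg/L.

2.86 mg/L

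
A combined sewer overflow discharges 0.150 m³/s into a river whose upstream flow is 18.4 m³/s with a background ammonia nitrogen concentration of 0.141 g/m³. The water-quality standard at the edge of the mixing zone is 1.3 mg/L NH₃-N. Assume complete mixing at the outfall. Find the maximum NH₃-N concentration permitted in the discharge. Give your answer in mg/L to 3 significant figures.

Mass balance: 1.3·18.55 = 0.15·Cₑ + 18.4·0.141.
Cₑ = (24.11 − 2.594) / 0.15 = 143.5 mg/L.

143 mg/L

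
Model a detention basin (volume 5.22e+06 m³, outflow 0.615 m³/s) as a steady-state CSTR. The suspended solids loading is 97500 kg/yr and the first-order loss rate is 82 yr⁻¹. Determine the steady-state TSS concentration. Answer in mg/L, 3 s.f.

Outflow Q = 0.615 m³/s × 3.156e+07 s/yr = 1.941e+07 m³/yr.
Steady-state CSTR mass balance: W = Q·C + k·V·C, so C = W/(Q + kV).
Q + kV = 1.941e+07 + 82·5.22e+06 = 4.474e+08 m³/yr.
C = 97500/4.474e+08 = 0.0002179 kg/m³ = 0.2179 mg/L.

0.218 mg/L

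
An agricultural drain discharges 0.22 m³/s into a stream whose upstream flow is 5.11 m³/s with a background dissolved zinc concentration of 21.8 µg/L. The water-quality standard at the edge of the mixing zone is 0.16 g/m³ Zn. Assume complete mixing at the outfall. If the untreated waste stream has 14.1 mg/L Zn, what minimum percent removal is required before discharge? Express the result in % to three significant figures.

76.1 %

21.8 µg/L = 0.0218 mg/L.
Mass balance: 0.16·5.33 = 0.22·Cₑ + 5.11·0.0218.
Cₑ = (0.8528 − 0.1114) / 0.22 = 3.37 mg/L.
Required removal = 1 − 3.37/14.1 = 76.1 %.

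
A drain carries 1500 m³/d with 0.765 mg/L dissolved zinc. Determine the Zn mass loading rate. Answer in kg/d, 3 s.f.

1.15 kg/d

1500 m³/d = 0.01736 m³/s.
Mass flux = Q·C = 0.01736 m³/s × 0.765 g/m³ = 0.01328 g/s.
= 0.01328 g/s × 86.4 = 1.148 kg/d.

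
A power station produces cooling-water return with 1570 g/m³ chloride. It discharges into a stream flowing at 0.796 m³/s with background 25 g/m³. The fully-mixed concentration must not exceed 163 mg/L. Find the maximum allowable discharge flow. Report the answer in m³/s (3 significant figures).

Mass balance at complete mixing: C_std·(Q_w + Q_r) = Q_w·C_e + Q_r·C_b.
Rearranging, Q_w = Q_r·(C_std − C_b)/(C_e − C_std) = 0.796·(163 − 25) / (1570 − 163) = 0.07807 m³/s.

0.0781 m³/s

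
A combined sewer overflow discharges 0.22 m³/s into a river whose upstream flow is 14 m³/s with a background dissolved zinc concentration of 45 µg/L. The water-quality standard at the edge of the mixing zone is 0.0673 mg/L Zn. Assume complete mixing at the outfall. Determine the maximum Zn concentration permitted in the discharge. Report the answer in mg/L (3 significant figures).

45 µg/L = 0.045 mg/L.
Mass balance: 0.0673·14.22 = 0.22·Cₑ + 14·0.045.
Cₑ = (0.957 − 0.63) / 0.22 = 1.486 mg/L.

1.49 mg/L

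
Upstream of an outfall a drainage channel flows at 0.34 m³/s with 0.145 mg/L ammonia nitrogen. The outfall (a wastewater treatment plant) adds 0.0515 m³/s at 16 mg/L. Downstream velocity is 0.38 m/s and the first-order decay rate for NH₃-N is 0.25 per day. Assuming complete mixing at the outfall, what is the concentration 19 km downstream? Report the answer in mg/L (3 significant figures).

After complete mixing, C₀ = (0.0515·16 + 0.34·0.145) / 0.3915 = 2.231 mg/L.
Travel time t = 1.9e+04 m / 0.38 m/s = 5e+04 s = 0.5787 d.
C = 2.231·exp(−0.25·0.5787) = 2.231·0.8653 = 1.93 mg/L.

1.93 mg/L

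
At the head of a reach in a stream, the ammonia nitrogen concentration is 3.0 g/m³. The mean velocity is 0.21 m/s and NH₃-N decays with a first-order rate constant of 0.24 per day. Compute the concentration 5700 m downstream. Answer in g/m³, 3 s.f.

Travel time t = 5700 m / 0.21 m/s = 5700/0.21 = 2.714e+04 s = 0.3142 d.
First-order decay: C = 3.0·exp(−0.24·0.3142) = 3.0·0.9274 = 2.782 g/m³.

2.78 g/m³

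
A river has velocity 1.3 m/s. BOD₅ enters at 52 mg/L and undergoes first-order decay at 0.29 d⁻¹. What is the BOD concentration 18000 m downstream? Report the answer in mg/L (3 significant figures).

49.6 mg/L

Travel time t = 18000 m / 1.3 m/s = 1.8e+04/1.3 = 1.385e+04 s = 0.1603 d.
First-order decay: C = 52·exp(−0.29·0.1603) = 52·0.9546 = 49.64 mg/L.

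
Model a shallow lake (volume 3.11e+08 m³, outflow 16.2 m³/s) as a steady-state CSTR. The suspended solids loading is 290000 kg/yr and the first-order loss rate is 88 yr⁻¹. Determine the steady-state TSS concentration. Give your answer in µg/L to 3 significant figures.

Outflow Q = 16.2 m³/s × 3.156e+07 s/yr = 5.112e+08 m³/yr.
Steady-state CSTR mass balance: W = Q·C + k·V·C, so C = W/(Q + kV).
Q + kV = 5.112e+08 + 88·3.11e+08 = 2.788e+10 m³/yr.
C = 290000/2.788e+10 = 1.04e-05 kg/m³ = 0.0104 mg/L = 10.4 µg/L.

10.4 µg/L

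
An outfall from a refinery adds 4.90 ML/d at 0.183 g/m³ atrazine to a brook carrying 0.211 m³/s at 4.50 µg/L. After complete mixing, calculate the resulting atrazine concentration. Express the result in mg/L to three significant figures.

4.90 ML/d = 0.05671 m³/s.
4.50 µg/L = 0.0045 mg/L.
Conservation of mass across the mixing zone: C = (0.05671·0.183 + 0.211·0.0045) / (0.05671 + 0.211) = 0.01133/0.2677 = 0.04231 mg/L.

0.0423 mg/L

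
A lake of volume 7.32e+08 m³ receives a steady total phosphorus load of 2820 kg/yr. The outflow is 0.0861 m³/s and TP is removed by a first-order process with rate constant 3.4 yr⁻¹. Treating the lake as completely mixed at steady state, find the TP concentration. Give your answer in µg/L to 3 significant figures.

Outflow Q = 0.0861 m³/s × 3.156e+07 s/yr = 2.717e+06 m³/yr.
Steady-state CSTR mass balance: W = Q·C + k·V·C, so C = W/(Q + kV).
Q + kV = 2.717e+06 + 3.4·7.32e+08 = 2.492e+09 m³/yr.
C = 2820/2.492e+09 = 1.132e-06 kg/m³ = 0.001132 mg/L = 1.132 µg/L.

1.13 µg/L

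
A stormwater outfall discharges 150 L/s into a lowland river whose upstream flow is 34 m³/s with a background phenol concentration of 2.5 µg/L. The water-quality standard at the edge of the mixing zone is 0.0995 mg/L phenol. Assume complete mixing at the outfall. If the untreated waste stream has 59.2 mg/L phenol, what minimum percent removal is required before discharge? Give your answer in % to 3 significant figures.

150 L/s = 0.15 m³/s.
2.5 µg/L = 0.0025 mg/L.
Mass balance: 0.0995·34.15 = 0.15·Cₑ + 34·0.0025.
Cₑ = (3.398 − 0.085) / 0.15 = 22.09 mg/L.
Required removal = 1 − 22.09/59.2 = 62.69 %.

62.7 %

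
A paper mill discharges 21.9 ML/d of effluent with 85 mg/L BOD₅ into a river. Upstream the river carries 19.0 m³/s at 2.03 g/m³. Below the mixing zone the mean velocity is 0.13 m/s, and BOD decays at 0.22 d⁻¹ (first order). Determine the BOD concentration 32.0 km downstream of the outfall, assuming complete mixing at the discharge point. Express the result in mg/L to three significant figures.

21.9 ML/d = 0.2535 m³/s.
After complete mixing, C₀ = (0.2535·85 + 19·2.03) / 19.25 = 3.122 mg/L.
Travel time t = 3.2e+04 m / 0.13 m/s = 2.462e+05 s = 2.849 d.
C = 3.122·exp(−0.22·2.849) = 3.122·0.5343 = 1.668 mg/L.

1.67 mg/L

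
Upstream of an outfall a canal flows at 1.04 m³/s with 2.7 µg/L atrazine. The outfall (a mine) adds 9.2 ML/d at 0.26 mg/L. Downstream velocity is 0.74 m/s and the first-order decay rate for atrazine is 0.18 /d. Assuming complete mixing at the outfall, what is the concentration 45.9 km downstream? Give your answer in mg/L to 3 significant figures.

0.0234 mg/L

9.2 ML/d = 0.1065 m³/s.
2.7 µg/L = 0.0027 mg/L.
After complete mixing, C₀ = (0.1065·0.26 + 1.04·0.0027) / 1.146 = 0.0266 mg/L.
Travel time t = 4.59e+04 m / 0.74 m/s = 6.203e+04 s = 0.7179 d.
C = 0.0266·exp(−0.18·0.7179) = 0.0266·0.8788 = 0.02337 mg/L.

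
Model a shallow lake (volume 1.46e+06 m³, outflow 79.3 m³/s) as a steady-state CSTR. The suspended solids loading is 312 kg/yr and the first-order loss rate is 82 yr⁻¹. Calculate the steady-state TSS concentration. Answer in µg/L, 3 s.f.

Outflow Q = 79.3 m³/s × 3.156e+07 s/yr = 2.503e+09 m³/yr.
Steady-state CSTR mass balance: W = Q·C + k·V·C, so C = W/(Q + kV).
Q + kV = 2.503e+09 + 82·1.46e+06 = 2.622e+09 m³/yr.
C = 312/2.622e+09 = 1.19e-07 kg/m³ = 0.000119 mg/L = 0.119 µg/L.

0.119 µg/L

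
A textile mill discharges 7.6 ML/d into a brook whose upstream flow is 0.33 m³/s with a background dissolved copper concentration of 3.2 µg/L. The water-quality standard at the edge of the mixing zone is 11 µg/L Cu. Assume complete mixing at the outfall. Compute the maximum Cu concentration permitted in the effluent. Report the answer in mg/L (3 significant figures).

0.0403 mg/L

7.6 ML/d = 0.08796 m³/s.
3.2 µg/L = 0.0032 mg/L.
11 µg/L = 0.011 mg/L.
Mass balance: 0.011·0.418 = 0.08796·Cₑ + 0.33·0.0032.
Cₑ = (0.004598 − 0.001056) / 0.08796 = 0.04026 mg/L.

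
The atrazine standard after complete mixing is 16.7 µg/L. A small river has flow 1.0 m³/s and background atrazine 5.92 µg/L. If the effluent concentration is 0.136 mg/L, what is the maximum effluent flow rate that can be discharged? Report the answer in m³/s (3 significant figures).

5.92 µg/L = 0.00592 mg/L.
16.7 µg/L = 0.0167 mg/L.
Mass balance at complete mixing: C_std·(Q_w + Q_r) = Q_w·C_e + Q_r·C_b.
Rearranging, Q_w = Q_r·(C_std − C_b)/(C_e − C_std) = 1.0·(0.0167 − 0.00592) / (0.136 − 0.0167) = 0.09036 m³/s.

0.0904 m³/s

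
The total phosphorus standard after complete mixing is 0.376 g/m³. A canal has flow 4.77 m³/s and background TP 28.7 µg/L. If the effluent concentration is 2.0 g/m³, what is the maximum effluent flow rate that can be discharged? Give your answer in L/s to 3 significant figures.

1020 L/s

28.7 µg/L = 0.0287 mg/L.
Mass balance at complete mixing: C_std·(Q_w + Q_r) = Q_w·C_e + Q_r·C_b.
Rearranging, Q_w = Q_r·(C_std − C_b)/(C_e − C_std) = 4.77·(0.376 − 0.0287) / (2 − 0.376) = 1.02 m³/s.
= 1020 L/s.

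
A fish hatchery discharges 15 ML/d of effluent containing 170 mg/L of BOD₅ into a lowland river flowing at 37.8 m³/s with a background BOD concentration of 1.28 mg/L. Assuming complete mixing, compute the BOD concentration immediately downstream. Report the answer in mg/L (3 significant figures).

15 ML/d = 0.1736 m³/s.
Conservation of mass across the mixing zone: C = (0.1736·170 + 37.8·1.28) / (0.1736 + 37.8) = 77.9/37.97 = 2.051 mg/L.

2.05 mg/L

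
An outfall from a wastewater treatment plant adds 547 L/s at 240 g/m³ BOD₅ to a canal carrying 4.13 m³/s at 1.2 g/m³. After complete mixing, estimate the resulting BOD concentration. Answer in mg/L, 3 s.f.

547 L/s = 0.547 m³/s.
Conservation of mass across the mixing zone: C = (0.547·240 + 4.13·1.2) / (0.547 + 4.13) = 136.2/4.677 = 29.13 mg/L.

29.1 mg/L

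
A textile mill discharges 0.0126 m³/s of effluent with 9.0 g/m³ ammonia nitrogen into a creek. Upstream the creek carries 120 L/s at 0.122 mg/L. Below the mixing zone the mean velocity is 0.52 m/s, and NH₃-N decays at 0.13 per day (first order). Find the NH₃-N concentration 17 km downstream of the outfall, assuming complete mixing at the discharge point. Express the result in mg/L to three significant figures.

0.919 mg/L

120 L/s = 0.12 m³/s.
After complete mixing, C₀ = (0.0126·9 + 0.12·0.122) / 0.1326 = 0.9656 mg/L.
Travel time t = 1.7e+04 m / 0.52 m/s = 3.269e+04 s = 0.3784 d.
C = 0.9656·exp(−0.13·0.3784) = 0.9656·0.952 = 0.9193 mg/L.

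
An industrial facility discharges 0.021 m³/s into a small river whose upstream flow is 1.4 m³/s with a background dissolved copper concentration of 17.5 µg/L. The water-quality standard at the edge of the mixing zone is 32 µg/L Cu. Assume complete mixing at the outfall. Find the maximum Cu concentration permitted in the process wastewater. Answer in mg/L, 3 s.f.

0.999 mg/L

17.5 µg/L = 0.0175 mg/L.
32 µg/L = 0.032 mg/L.
Mass balance: 0.032·1.421 = 0.021·Cₑ + 1.4·0.0175.
Cₑ = (0.04547 − 0.0245) / 0.021 = 0.9987 mg/L.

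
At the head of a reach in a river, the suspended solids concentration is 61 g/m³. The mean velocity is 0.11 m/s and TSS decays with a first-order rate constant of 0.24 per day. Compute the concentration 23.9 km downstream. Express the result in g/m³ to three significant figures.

Travel time t = 23.9 km / 0.11 m/s = 2.39e+04/0.11 = 2.173e+05 s = 2.515 d.
First-order decay: C = 61·exp(−0.24·2.515) = 61·0.5469 = 33.36 g/m³.

33.4 g/m³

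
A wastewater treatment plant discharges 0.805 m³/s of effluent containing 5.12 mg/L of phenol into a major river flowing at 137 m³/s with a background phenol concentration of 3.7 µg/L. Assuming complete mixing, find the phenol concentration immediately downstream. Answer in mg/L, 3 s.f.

3.7 µg/L = 0.0037 mg/L.
Conservation of mass across the mixing zone: C = (0.805·5.12 + 137·0.0037) / (0.805 + 137) = 4.628/137.8 = 0.03359 mg/L.

0.0336 mg/L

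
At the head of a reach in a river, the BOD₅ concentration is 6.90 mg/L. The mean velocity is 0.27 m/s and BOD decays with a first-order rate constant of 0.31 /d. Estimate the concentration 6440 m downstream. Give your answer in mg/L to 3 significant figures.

Travel time t = 6440 m / 0.27 m/s = 6440/0.27 = 2.385e+04 s = 0.2761 d.
First-order decay: C = 6.90·exp(−0.31·0.2761) = 6.90·0.918 = 6.334 mg/L.

6.33 mg/L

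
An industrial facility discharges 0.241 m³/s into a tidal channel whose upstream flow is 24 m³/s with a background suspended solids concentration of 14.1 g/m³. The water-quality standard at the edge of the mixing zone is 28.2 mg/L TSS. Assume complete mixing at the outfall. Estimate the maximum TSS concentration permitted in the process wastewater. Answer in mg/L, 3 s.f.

1430 mg/L

Mass balance: 28.2·24.24 = 0.241·Cₑ + 24·14.1.
Cₑ = (683.6 − 338.4) / 0.241 = 1432 mg/L.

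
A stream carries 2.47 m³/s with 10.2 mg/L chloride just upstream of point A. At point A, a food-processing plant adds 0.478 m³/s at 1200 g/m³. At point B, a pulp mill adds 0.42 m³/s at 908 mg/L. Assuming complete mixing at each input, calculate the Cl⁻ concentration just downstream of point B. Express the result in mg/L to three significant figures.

After input A: C = (2.47·10.2 + 0.478·1200) / 2.948 = 203.1 mg/L.
After input B: C = (2.948·203.1 + 0.42·908) / 3.368 = 291 mg/L.

291 mg/L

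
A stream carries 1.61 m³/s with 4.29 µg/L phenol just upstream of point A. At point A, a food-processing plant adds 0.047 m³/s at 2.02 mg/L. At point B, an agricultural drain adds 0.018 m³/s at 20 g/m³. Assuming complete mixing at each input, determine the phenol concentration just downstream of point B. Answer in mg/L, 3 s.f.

0.276 mg/L

4.29 µg/L = 0.00429 mg/L.
After input A: C = (1.61·0.00429 + 0.047·2.02) / 1.657 = 0.06146 mg/L.
After input B: C = (1.657·0.06146 + 0.018·20) / 1.675 = 0.2757 mg/L.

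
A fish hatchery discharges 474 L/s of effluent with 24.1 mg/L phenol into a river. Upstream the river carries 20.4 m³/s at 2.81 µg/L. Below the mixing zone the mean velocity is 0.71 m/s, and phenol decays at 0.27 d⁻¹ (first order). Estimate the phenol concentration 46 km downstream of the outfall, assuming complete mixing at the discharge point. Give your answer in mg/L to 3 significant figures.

474 L/s = 0.474 m³/s.
2.81 µg/L = 0.00281 mg/L.
After complete mixing, C₀ = (0.474·24.1 + 20.4·0.00281) / 20.87 = 0.55 mg/L.
Travel time t = 4.6e+04 m / 0.71 m/s = 6.479e+04 s = 0.7499 d.
C = 0.55·exp(−0.27·0.7499) = 0.55·0.8167 = 0.4492 mg/L.

0.449 mg/L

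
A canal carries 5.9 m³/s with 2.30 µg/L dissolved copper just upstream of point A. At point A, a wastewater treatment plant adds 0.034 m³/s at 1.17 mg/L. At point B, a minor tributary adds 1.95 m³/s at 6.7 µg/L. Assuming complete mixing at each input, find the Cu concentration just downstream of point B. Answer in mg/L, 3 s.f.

0.00842 mg/L

2.30 µg/L = 0.0023 mg/L.
After input A: C = (5.9·0.0023 + 0.034·1.17) / 5.934 = 0.008991 mg/L.
6.7 µg/L = 0.0067 mg/L.
After input B: C = (5.934·0.008991 + 1.95·0.0067) / 7.884 = 0.008424 mg/L.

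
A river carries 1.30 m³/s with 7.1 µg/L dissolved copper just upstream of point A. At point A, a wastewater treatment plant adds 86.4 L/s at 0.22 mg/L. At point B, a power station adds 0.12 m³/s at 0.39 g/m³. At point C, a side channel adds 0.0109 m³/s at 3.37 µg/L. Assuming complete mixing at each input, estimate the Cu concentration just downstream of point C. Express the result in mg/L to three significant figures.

0.0495 mg/L

7.1 µg/L = 0.0071 mg/L.
86.4 L/s = 0.0864 m³/s.
After input A: C = (1.3·0.0071 + 0.0864·0.22) / 1.386 = 0.02037 mg/L.
After input B: C = (1.386·0.02037 + 0.12·0.39) / 1.506 = 0.04981 mg/L.
3.37 µg/L = 0.00337 mg/L.
After input C: C = (1.506·0.04981 + 0.0109·0.00337) / 1.517 = 0.04948 mg/L.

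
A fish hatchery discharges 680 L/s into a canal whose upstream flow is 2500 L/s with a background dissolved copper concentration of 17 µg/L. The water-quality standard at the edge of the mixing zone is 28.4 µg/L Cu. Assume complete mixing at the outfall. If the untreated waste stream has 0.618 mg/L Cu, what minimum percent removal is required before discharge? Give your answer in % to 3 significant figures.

88.6 %

680 L/s = 0.68 m³/s.
2500 L/s = 2.5 m³/s.
17 µg/L = 0.017 mg/L.
28.4 µg/L = 0.0284 mg/L.
Mass balance: 0.0284·3.18 = 0.68·Cₑ + 2.5·0.017.
Cₑ = (0.09031 − 0.0425) / 0.68 = 0.07031 mg/L.
Required removal = 1 − 0.07031/0.618 = 88.62 %.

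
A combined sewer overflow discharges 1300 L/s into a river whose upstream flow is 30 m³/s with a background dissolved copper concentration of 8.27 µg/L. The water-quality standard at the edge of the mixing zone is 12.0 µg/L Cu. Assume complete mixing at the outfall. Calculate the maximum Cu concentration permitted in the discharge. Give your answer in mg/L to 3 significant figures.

0.0981 mg/L

1300 L/s = 1.3 m³/s.
8.27 µg/L = 0.00827 mg/L.
12.0 µg/L = 0.012 mg/L.
Mass balance: 0.012·31.3 = 1.3·Cₑ + 30·0.00827.
Cₑ = (0.3756 − 0.2481) / 1.3 = 0.09808 mg/L.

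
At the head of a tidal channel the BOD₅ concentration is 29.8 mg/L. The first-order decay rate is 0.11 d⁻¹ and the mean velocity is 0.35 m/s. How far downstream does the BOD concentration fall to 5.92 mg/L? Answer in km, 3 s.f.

444 km

From C = C₀·e^(−kt), t = ln(C₀/C)/k = ln(29.8/5.92)/0.11 = 1.616/0.11 = 14.69 d.
Distance = v·t = 0.35 m/s × 1.269e+06 s = 4.443e+05 m = 444.3 km.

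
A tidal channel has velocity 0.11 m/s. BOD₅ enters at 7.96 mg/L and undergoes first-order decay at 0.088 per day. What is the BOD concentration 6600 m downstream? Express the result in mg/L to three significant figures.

7.49 mg/L

Travel time t = 6600 m / 0.11 m/s = 6600/0.11 = 6e+04 s = 0.6944 d.
First-order decay: C = 7.96·exp(−0.088·0.6944) = 7.96·0.9407 = 7.488 mg/L.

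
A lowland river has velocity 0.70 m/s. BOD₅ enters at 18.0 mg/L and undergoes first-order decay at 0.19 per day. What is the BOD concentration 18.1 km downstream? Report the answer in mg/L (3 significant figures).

Travel time t = 18.1 km / 0.70 m/s = 1.81e+04/0.70 = 2.586e+04 s = 0.2993 d.
First-order decay: C = 18.0·exp(−0.19·0.2993) = 18.0·0.9447 = 17.01 mg/L.

17.0 mg/L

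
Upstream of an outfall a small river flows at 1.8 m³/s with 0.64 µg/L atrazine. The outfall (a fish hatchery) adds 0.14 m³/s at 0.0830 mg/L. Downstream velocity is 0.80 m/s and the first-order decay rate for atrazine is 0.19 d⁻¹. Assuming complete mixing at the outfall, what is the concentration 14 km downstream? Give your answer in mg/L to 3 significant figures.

0.00633 mg/L

0.64 µg/L = 0.00064 mg/L.
After complete mixing, C₀ = (0.14·0.083 + 1.8·0.00064) / 1.94 = 0.006584 mg/L.
Travel time t = 1.4e+04 m / 0.80 m/s = 1.75e+04 s = 0.2025 d.
C = 0.006584·exp(−0.19·0.2025) = 0.006584·0.9622 = 0.006335 mg/L.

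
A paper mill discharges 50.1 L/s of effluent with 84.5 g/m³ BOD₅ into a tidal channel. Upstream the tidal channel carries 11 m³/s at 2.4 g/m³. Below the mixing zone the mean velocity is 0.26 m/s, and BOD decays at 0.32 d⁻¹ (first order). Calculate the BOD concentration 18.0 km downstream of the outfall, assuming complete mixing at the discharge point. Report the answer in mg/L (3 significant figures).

2.15 mg/L

50.1 L/s = 0.0501 m³/s.
After complete mixing, C₀ = (0.0501·84.5 + 11·2.4) / 11.05 = 2.772 mg/L.
Travel time t = 1.8e+04 m / 0.26 m/s = 6.923e+04 s = 0.8013 d.
C = 2.772·exp(−0.32·0.8013) = 2.772·0.7738 = 2.145 mg/L.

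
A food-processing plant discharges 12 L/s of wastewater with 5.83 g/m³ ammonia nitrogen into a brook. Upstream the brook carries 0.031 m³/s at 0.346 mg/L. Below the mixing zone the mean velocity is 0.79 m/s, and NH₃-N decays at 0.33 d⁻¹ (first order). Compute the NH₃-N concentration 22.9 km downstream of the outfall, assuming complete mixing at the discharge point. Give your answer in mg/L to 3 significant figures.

1.68 mg/L

12 L/s = 0.012 m³/s.
After complete mixing, C₀ = (0.012·5.83 + 0.031·0.346) / 0.043 = 1.876 mg/L.
Travel time t = 2.29e+04 m / 0.79 m/s = 2.899e+04 s = 0.3355 d.
C = 1.876·exp(−0.33·0.3355) = 1.876·0.8952 = 1.68 mg/L.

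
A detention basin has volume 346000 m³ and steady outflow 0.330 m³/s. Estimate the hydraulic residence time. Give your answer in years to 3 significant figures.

0.0332 yr

Q = 0.330 m³/s × 3.156e+07 s/yr = 1.041e+07 m³/yr.
Hydraulic residence time τ = V/Q = 346000/1.041e+07 = 0.03322 yr.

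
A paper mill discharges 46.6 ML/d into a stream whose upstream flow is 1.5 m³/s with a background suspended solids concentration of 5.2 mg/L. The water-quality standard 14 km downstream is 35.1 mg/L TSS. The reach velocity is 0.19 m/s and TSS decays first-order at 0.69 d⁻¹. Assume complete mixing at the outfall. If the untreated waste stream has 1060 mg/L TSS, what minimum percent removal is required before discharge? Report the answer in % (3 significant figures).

78.8 %

46.6 ML/d = 0.5394 m³/s.
Travel time to the compliance point: t = 1.4e+04/0.19 = 7.368e+04 s = 0.8528 d; decay factor exp(−0.69·0.8528) = 0.5552.
So the concentration just after mixing may be at most 35.1/0.5552 = 63.22 mg/L.
Mass balance: 63.22·2.039 = 0.5394·Cₑ + 1.5·5.2.
Cₑ = (128.9 − 7.8) / 0.5394 = 224.6 mg/L.
Required removal = 1 − 224.6/1060 = 78.81 %.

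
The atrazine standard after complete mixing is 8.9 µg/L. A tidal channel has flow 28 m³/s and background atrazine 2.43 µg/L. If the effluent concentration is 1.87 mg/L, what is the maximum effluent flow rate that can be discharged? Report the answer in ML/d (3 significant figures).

8.41 ML/d

2.43 µg/L = 0.00243 mg/L.
8.9 µg/L = 0.0089 mg/L.
Mass balance at complete mixing: C_std·(Q_w + Q_r) = Q_w·C_e + Q_r·C_b.
Rearranging, Q_w = Q_r·(C_std − C_b)/(C_e − C_std) = 28·(0.0089 − 0.00243) / (1.87 − 0.0089) = 0.09734 m³/s.
= 8.41 ML/d.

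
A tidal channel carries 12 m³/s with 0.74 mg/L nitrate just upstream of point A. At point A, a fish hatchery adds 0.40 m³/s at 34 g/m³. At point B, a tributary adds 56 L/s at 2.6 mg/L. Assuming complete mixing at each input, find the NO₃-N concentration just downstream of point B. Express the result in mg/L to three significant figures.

1.82 mg/L

After input A: C = (12·0.74 + 0.4·34) / 12.4 = 1.813 mg/L.
56 L/s = 0.056 m³/s.
After input B: C = (12.4·1.813 + 0.056·2.6) / 12.46 = 1.816 mg/L.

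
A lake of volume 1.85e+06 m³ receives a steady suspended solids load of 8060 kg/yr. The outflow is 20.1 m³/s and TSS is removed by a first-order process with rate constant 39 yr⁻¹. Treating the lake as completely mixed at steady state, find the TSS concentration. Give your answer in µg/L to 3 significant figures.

Outflow Q = 20.1 m³/s × 3.156e+07 s/yr = 6.343e+08 m³/yr.
Steady-state CSTR mass balance: W = Q·C + k·V·C, so C = W/(Q + kV).
Q + kV = 6.343e+08 + 39·1.85e+06 = 7.065e+08 m³/yr.
C = 8060/7.065e+08 = 1.141e-05 kg/m³ = 0.01141 mg/L = 11.41 µg/L.

11.4 µg/L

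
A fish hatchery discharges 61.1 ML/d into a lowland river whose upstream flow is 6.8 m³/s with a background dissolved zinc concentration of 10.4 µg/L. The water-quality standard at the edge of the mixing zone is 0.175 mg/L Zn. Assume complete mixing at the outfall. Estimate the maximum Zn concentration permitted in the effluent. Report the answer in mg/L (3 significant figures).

1.76 mg/L

61.1 ML/d = 0.7072 m³/s.
10.4 µg/L = 0.0104 mg/L.
Mass balance: 0.175·7.507 = 0.7072·Cₑ + 6.8·0.0104.
Cₑ = (1.314 − 0.07072) / 0.7072 = 1.758 mg/L.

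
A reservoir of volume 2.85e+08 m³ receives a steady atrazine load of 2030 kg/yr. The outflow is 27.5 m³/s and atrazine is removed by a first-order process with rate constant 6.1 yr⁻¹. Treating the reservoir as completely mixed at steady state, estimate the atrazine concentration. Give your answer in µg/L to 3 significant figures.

0.779 µg/L

Outflow Q = 27.5 m³/s × 3.156e+07 s/yr = 8.678e+08 m³/yr.
Steady-state CSTR mass balance: W = Q·C + k·V·C, so C = W/(Q + kV).
Q + kV = 8.678e+08 + 6.1·2.85e+08 = 2.606e+09 m³/yr.
C = 2030/2.606e+09 = 7.789e-07 kg/m³ = 0.0007789 mg/L = 0.7789 µg/L.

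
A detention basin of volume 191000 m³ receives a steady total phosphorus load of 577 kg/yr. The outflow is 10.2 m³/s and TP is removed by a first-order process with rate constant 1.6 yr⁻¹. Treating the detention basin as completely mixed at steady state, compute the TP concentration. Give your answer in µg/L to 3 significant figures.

Outflow Q = 10.2 m³/s × 3.156e+07 s/yr = 3.219e+08 m³/yr.
Steady-state CSTR mass balance: W = Q·C + k·V·C, so C = W/(Q + kV).
Q + kV = 3.219e+08 + 1.6·191000 = 3.222e+08 m³/yr.
C = 577/3.222e+08 = 1.791e-06 kg/m³ = 0.001791 mg/L = 1.791 µg/L.

1.79 µg/L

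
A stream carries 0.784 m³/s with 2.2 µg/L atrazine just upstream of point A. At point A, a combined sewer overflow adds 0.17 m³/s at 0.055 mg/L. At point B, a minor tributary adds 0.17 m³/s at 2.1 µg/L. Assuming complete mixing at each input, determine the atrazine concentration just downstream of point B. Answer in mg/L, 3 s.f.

2.2 µg/L = 0.0022 mg/L.
After input A: C = (0.784·0.0022 + 0.17·0.055) / 0.954 = 0.01161 mg/L.
2.1 µg/L = 0.0021 mg/L.
After input B: C = (0.954·0.01161 + 0.17·0.0021) / 1.124 = 0.01017 mg/L.

0.0102 mg/L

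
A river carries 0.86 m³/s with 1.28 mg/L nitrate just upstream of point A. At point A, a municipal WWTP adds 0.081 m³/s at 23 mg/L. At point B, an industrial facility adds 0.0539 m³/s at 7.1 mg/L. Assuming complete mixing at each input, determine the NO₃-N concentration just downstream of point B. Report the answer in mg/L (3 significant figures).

3.36 mg/L

After input A: C = (0.86·1.28 + 0.081·23) / 0.941 = 3.15 mg/L.
After input B: C = (0.941·3.15 + 0.0539·7.1) / 0.9949 = 3.364 mg/L.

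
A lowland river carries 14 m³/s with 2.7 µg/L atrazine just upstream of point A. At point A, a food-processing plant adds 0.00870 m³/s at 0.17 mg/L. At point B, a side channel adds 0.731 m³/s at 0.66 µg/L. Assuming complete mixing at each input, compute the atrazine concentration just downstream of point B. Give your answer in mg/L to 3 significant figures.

0.00270 mg/L

2.7 µg/L = 0.0027 mg/L.
After input A: C = (14·0.0027 + 0.0087·0.17) / 14.01 = 0.002804 mg/L.
0.66 µg/L = 0.00066 mg/L.
After input B: C = (14.01·0.002804 + 0.731·0.00066) / 14.74 = 0.002698 mg/L.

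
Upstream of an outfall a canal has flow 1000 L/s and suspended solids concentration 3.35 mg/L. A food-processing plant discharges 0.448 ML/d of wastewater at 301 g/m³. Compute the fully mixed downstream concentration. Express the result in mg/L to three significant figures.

4.89 mg/L

0.448 ML/d = 0.005185 m³/s.
1000 L/s = 1 m³/s.
Flow-weighted mixing gives C = (0.005185·301 + 1·3.35) / (0.005185 + 1) = 4.911/1.005 = 4.885 mg/L.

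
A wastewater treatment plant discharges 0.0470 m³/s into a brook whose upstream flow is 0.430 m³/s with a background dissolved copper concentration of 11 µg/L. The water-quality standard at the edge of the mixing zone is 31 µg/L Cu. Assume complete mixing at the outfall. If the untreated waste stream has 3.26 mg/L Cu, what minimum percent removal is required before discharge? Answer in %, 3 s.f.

93.4 %

11 µg/L = 0.011 mg/L.
31 µg/L = 0.031 mg/L.
Mass balance: 0.031·0.477 = 0.047·Cₑ + 0.43·0.011.
Cₑ = (0.01479 − 0.00473) / 0.047 = 0.214 mg/L.
Required removal = 1 − 0.214/3.26 = 93.44 %.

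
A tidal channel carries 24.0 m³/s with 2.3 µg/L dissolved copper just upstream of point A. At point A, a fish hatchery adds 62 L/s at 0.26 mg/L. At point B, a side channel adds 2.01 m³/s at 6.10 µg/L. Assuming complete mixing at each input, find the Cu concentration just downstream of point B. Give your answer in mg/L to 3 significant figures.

0.00321 mg/L

2.3 µg/L = 0.0023 mg/L.
62 L/s = 0.062 m³/s.
After input A: C = (24·0.0023 + 0.062·0.26) / 24.06 = 0.002964 mg/L.
6.10 µg/L = 0.0061 mg/L.
After input B: C = (24.06·0.002964 + 2.01·0.0061) / 26.07 = 0.003206 mg/L.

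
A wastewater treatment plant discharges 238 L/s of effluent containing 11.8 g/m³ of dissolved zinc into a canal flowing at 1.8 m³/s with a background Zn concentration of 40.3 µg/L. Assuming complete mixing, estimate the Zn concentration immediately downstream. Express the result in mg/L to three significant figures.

238 L/s = 0.238 m³/s.
40.3 µg/L = 0.0403 mg/L.
By mass balance at complete mixing, C = (0.238·11.8 + 1.8·0.0403) / (0.238 + 1.8) = 2.881/2.038 = 1.414 mg/L.

1.41 mg/L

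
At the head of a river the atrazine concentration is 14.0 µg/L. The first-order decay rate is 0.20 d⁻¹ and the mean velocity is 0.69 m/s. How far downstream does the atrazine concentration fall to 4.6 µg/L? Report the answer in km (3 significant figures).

From C = C₀·e^(−kt), t = ln(C₀/C)/k = ln(14.0/4.6)/0.20 = 1.113/0.20 = 5.565 d.
Distance = v·t = 0.69 m/s × 4.808e+05 s = 3.318e+05 m = 331.8 km.

332 km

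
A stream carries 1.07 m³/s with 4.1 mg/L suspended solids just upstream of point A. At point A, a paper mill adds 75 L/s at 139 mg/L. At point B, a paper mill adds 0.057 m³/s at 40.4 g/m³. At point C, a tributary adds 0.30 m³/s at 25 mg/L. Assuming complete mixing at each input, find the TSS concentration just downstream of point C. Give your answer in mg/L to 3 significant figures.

16.4 mg/L

75 L/s = 0.075 m³/s.
After input A: C = (1.07·4.1 + 0.075·139) / 1.145 = 12.94 mg/L.
After input B: C = (1.145·12.94 + 0.057·40.4) / 1.202 = 14.24 mg/L.
After input C: C = (1.202·14.24 + 0.3·25) / 1.502 = 16.39 mg/L.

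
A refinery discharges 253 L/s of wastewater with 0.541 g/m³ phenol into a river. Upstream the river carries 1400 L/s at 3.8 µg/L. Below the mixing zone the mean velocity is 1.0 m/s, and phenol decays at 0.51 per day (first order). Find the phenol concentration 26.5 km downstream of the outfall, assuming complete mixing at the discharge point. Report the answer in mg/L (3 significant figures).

253 L/s = 0.253 m³/s.
1400 L/s = 1.4 m³/s.
3.8 µg/L = 0.0038 mg/L.
After complete mixing, C₀ = (0.253·0.541 + 1.4·0.0038) / 1.653 = 0.08602 mg/L.
Travel time t = 2.65e+04 m / 1.0 m/s = 2.65e+04 s = 0.3067 d.
C = 0.08602·exp(−0.51·0.3067) = 0.08602·0.8552 = 0.07357 mg/L.

0.0736 mg/L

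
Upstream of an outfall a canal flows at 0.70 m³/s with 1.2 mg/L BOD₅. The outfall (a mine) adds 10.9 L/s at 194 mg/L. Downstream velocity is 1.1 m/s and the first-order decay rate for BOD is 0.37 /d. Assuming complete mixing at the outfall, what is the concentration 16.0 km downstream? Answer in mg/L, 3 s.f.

3.91 mg/L

10.9 L/s = 0.0109 m³/s.
After complete mixing, C₀ = (0.0109·194 + 0.7·1.2) / 0.7109 = 4.156 mg/L.
Travel time t = 1.6e+04 m / 1.1 m/s = 1.455e+04 s = 0.1684 d.
C = 4.156·exp(−0.37·0.1684) = 4.156·0.9396 = 3.905 mg/L.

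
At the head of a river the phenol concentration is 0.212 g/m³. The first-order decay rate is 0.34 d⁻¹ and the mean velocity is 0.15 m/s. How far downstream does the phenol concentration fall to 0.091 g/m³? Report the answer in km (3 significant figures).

32.2 km

From C = C₀·e^(−kt), t = ln(C₀/C)/k = ln(0.212/0.091)/0.34 = 0.8457/0.34 = 2.487 d.
Distance = v·t = 0.15 m/s × 2.149e+05 s = 3.224e+04 m = 32.24 km.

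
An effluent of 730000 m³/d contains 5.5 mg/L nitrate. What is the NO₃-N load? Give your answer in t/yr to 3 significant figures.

730000 m³/d = 8.449 m³/s.
Mass flux = Q·C = 8.449 m³/s × 5.5 g/m³ = 46.47 g/s.
= 46.47 g/s × 31.56 = 1466 t/yr.

1470 t/yr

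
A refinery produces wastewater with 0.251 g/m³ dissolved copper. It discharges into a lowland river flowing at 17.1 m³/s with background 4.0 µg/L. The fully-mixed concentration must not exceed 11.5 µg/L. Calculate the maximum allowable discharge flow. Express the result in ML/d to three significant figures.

46.3 ML/d

4.0 µg/L = 0.004 mg/L.
11.5 µg/L = 0.0115 mg/L.
Mass balance at complete mixing: C_std·(Q_w + Q_r) = Q_w·C_e + Q_r·C_b.
Rearranging, Q_w = Q_r·(C_std − C_b)/(C_e − C_std) = 17.1·(0.0115 − 0.004) / (0.251 − 0.0115) = 0.5355 m³/s.
= 46.27 ML/d.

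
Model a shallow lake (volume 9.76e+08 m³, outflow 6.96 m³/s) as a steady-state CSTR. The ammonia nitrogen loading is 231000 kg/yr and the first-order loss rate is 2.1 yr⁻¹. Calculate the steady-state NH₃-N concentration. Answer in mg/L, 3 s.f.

0.102 mg/L

Outflow Q = 6.96 m³/s × 3.156e+07 s/yr = 2.196e+08 m³/yr.
Steady-state CSTR mass balance: W = Q·C + k·V·C, so C = W/(Q + kV).
Q + kV = 2.196e+08 + 2.1·9.76e+08 = 2.269e+09 m³/yr.
C = 231000/2.269e+09 = 0.0001018 kg/m³ = 0.1018 mg/L.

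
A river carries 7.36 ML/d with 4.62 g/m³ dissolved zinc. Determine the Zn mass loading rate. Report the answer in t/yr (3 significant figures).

12.4 t/yr

7.36 ML/d = 0.08519 m³/s.
Mass flux = Q·C = 0.08519 m³/s × 4.62 g/m³ = 0.3936 g/s.
= 0.3936 g/s × 31.56 = 12.42 t/yr.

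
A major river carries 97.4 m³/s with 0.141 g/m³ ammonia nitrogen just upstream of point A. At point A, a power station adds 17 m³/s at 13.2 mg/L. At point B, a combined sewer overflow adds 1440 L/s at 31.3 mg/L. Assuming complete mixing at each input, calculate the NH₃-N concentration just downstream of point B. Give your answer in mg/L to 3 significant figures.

2.44 mg/L

After input A: C = (97.4·0.141 + 17·13.2) / 114.4 = 2.082 mg/L.
1440 L/s = 1.44 m³/s.
After input B: C = (114.4·2.082 + 1.44·31.3) / 115.8 = 2.445 mg/L.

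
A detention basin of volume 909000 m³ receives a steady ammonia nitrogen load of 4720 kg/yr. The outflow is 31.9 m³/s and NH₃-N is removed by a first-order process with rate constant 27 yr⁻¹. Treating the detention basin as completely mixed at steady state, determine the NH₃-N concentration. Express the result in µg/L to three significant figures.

4.58 µg/L

Outflow Q = 31.9 m³/s × 3.156e+07 s/yr = 1.007e+09 m³/yr.
Steady-state CSTR mass balance: W = Q·C + k·V·C, so C = W/(Q + kV).
Q + kV = 1.007e+09 + 27·909000 = 1.031e+09 m³/yr.
C = 4720/1.031e+09 = 4.577e-06 kg/m³ = 0.004577 mg/L = 4.577 µg/L.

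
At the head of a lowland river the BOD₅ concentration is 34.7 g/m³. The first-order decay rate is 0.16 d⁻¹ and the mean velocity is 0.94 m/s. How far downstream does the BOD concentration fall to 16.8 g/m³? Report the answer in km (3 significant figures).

368 km

From C = C₀·e^(−kt), t = ln(C₀/C)/k = ln(34.7/16.8)/0.16 = 0.7254/0.16 = 4.534 d.
Distance = v·t = 0.94 m/s × 3.917e+05 s = 3.682e+05 m = 368.2 km.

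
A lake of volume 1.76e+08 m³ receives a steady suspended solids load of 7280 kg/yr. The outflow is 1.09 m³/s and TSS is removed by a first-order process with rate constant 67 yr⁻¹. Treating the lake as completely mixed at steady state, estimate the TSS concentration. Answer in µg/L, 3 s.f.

Outflow Q = 1.09 m³/s × 3.156e+07 s/yr = 3.44e+07 m³/yr.
Steady-state CSTR mass balance: W = Q·C + k·V·C, so C = W/(Q + kV).
Q + kV = 3.44e+07 + 67·1.76e+08 = 1.183e+10 m³/yr.
C = 7280/1.183e+10 = 6.156e-07 kg/m³ = 0.0006156 mg/L = 0.6156 µg/L.

0.616 µg/L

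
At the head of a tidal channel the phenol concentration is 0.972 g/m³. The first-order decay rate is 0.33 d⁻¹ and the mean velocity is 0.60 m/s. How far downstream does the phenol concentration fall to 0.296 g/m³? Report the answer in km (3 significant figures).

From C = C₀·e^(−kt), t = ln(C₀/C)/k = ln(0.972/0.296)/0.33 = 1.189/0.33 = 3.603 d.
Distance = v·t = 0.60 m/s × 3.113e+05 s = 1.868e+05 m = 186.8 km.

187 km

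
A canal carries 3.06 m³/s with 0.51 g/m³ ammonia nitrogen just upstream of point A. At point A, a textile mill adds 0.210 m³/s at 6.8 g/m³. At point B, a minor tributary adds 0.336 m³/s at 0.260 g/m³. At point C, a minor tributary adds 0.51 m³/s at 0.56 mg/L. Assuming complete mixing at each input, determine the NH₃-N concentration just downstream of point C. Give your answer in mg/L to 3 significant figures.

After input A: C = (3.06·0.51 + 0.21·6.8) / 3.27 = 0.9139 mg/L.
After input B: C = (3.27·0.9139 + 0.336·0.26) / 3.606 = 0.853 mg/L.
After input C: C = (3.606·0.853 + 0.51·0.56) / 4.116 = 0.8167 mg/L.

0.817 mg/L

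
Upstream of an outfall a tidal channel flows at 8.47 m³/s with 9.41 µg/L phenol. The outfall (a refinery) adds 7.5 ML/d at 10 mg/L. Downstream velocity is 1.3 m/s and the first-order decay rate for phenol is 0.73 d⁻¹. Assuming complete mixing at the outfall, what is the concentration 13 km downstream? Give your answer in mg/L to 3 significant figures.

7.5 ML/d = 0.08681 m³/s.
9.41 µg/L = 0.00941 mg/L.
After complete mixing, C₀ = (0.08681·10 + 8.47·0.00941) / 8.557 = 0.1108 mg/L.
Travel time t = 1.3e+04 m / 1.3 m/s = 1e+04 s = 0.1157 d.
C = 0.1108·exp(−0.73·0.1157) = 0.1108·0.919 = 0.1018 mg/L.

0.102 mg/L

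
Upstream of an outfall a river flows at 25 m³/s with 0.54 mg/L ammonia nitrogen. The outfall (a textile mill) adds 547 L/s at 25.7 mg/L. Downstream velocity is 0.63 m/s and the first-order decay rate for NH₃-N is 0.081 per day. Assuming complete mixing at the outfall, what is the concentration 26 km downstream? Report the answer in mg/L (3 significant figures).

1.04 mg/L

547 L/s = 0.547 m³/s.
After complete mixing, C₀ = (0.547·25.7 + 25·0.54) / 25.55 = 1.079 mg/L.
Travel time t = 2.6e+04 m / 0.63 m/s = 4.127e+04 s = 0.4777 d.
C = 1.079·exp(−0.081·0.4777) = 1.079·0.962 = 1.038 mg/L.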